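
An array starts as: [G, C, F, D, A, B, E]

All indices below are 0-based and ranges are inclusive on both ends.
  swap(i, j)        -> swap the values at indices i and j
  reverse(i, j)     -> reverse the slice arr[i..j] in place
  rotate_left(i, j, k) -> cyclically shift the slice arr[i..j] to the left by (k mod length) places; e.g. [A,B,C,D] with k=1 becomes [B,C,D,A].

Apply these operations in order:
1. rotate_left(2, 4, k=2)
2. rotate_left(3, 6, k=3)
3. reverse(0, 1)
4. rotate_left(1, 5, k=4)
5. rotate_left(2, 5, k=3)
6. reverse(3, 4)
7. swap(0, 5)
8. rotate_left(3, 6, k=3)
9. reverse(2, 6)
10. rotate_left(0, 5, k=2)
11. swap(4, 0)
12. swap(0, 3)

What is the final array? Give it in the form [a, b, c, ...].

Answer: [B, G, A, E, C, D, F]

Derivation:
After 1 (rotate_left(2, 4, k=2)): [G, C, A, F, D, B, E]
After 2 (rotate_left(3, 6, k=3)): [G, C, A, E, F, D, B]
After 3 (reverse(0, 1)): [C, G, A, E, F, D, B]
After 4 (rotate_left(1, 5, k=4)): [C, D, G, A, E, F, B]
After 5 (rotate_left(2, 5, k=3)): [C, D, F, G, A, E, B]
After 6 (reverse(3, 4)): [C, D, F, A, G, E, B]
After 7 (swap(0, 5)): [E, D, F, A, G, C, B]
After 8 (rotate_left(3, 6, k=3)): [E, D, F, B, A, G, C]
After 9 (reverse(2, 6)): [E, D, C, G, A, B, F]
After 10 (rotate_left(0, 5, k=2)): [C, G, A, B, E, D, F]
After 11 (swap(4, 0)): [E, G, A, B, C, D, F]
After 12 (swap(0, 3)): [B, G, A, E, C, D, F]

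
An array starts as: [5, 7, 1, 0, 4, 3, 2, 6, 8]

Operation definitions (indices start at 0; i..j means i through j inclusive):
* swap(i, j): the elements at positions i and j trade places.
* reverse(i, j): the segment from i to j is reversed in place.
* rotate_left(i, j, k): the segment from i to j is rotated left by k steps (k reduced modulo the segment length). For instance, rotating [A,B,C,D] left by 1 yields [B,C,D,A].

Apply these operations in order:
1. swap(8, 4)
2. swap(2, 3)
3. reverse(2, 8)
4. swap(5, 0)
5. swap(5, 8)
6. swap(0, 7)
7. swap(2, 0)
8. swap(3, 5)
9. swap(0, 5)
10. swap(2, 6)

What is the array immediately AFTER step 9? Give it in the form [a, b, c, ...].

Answer: [6, 7, 1, 0, 2, 4, 8, 3, 5]

Derivation:
After 1 (swap(8, 4)): [5, 7, 1, 0, 8, 3, 2, 6, 4]
After 2 (swap(2, 3)): [5, 7, 0, 1, 8, 3, 2, 6, 4]
After 3 (reverse(2, 8)): [5, 7, 4, 6, 2, 3, 8, 1, 0]
After 4 (swap(5, 0)): [3, 7, 4, 6, 2, 5, 8, 1, 0]
After 5 (swap(5, 8)): [3, 7, 4, 6, 2, 0, 8, 1, 5]
After 6 (swap(0, 7)): [1, 7, 4, 6, 2, 0, 8, 3, 5]
After 7 (swap(2, 0)): [4, 7, 1, 6, 2, 0, 8, 3, 5]
After 8 (swap(3, 5)): [4, 7, 1, 0, 2, 6, 8, 3, 5]
After 9 (swap(0, 5)): [6, 7, 1, 0, 2, 4, 8, 3, 5]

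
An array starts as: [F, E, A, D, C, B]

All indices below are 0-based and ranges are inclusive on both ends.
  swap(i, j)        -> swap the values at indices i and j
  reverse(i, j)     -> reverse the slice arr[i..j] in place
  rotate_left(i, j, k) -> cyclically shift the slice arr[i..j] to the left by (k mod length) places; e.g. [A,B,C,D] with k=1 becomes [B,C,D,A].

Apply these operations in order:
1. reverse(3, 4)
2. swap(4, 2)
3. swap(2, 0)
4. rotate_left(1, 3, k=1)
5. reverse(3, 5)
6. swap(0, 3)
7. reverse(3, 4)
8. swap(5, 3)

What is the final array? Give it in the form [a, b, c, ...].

After 1 (reverse(3, 4)): [F, E, A, C, D, B]
After 2 (swap(4, 2)): [F, E, D, C, A, B]
After 3 (swap(2, 0)): [D, E, F, C, A, B]
After 4 (rotate_left(1, 3, k=1)): [D, F, C, E, A, B]
After 5 (reverse(3, 5)): [D, F, C, B, A, E]
After 6 (swap(0, 3)): [B, F, C, D, A, E]
After 7 (reverse(3, 4)): [B, F, C, A, D, E]
After 8 (swap(5, 3)): [B, F, C, E, D, A]

Answer: [B, F, C, E, D, A]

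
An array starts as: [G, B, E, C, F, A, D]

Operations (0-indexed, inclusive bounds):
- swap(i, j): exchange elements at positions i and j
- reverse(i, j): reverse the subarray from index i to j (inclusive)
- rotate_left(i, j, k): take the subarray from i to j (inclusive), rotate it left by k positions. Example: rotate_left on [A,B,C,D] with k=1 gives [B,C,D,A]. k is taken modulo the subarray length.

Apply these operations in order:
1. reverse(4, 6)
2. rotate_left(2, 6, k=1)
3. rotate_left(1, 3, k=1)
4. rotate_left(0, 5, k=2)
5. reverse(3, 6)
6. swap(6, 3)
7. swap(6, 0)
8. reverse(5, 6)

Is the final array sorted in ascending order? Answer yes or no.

After 1 (reverse(4, 6)): [G, B, E, C, D, A, F]
After 2 (rotate_left(2, 6, k=1)): [G, B, C, D, A, F, E]
After 3 (rotate_left(1, 3, k=1)): [G, C, D, B, A, F, E]
After 4 (rotate_left(0, 5, k=2)): [D, B, A, F, G, C, E]
After 5 (reverse(3, 6)): [D, B, A, E, C, G, F]
After 6 (swap(6, 3)): [D, B, A, F, C, G, E]
After 7 (swap(6, 0)): [E, B, A, F, C, G, D]
After 8 (reverse(5, 6)): [E, B, A, F, C, D, G]

Answer: no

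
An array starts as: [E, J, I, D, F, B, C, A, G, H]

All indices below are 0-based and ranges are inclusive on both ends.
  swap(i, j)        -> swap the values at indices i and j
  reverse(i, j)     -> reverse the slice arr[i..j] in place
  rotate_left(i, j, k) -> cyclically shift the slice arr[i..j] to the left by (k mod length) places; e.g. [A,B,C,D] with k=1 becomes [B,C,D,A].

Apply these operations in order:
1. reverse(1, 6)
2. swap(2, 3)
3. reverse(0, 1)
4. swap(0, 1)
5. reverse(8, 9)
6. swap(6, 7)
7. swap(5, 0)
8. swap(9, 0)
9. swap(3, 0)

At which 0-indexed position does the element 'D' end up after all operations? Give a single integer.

Answer: 4

Derivation:
After 1 (reverse(1, 6)): [E, C, B, F, D, I, J, A, G, H]
After 2 (swap(2, 3)): [E, C, F, B, D, I, J, A, G, H]
After 3 (reverse(0, 1)): [C, E, F, B, D, I, J, A, G, H]
After 4 (swap(0, 1)): [E, C, F, B, D, I, J, A, G, H]
After 5 (reverse(8, 9)): [E, C, F, B, D, I, J, A, H, G]
After 6 (swap(6, 7)): [E, C, F, B, D, I, A, J, H, G]
After 7 (swap(5, 0)): [I, C, F, B, D, E, A, J, H, G]
After 8 (swap(9, 0)): [G, C, F, B, D, E, A, J, H, I]
After 9 (swap(3, 0)): [B, C, F, G, D, E, A, J, H, I]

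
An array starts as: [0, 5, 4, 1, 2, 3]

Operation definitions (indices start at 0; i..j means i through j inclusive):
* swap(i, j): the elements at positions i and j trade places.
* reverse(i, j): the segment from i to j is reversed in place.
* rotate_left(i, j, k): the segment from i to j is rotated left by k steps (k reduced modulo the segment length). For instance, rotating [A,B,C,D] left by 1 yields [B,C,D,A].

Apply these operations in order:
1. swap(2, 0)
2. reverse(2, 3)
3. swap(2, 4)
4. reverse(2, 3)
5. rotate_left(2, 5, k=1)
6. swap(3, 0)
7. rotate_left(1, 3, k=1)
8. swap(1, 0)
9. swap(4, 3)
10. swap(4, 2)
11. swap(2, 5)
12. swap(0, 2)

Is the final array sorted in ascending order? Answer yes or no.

Answer: yes

Derivation:
After 1 (swap(2, 0)): [4, 5, 0, 1, 2, 3]
After 2 (reverse(2, 3)): [4, 5, 1, 0, 2, 3]
After 3 (swap(2, 4)): [4, 5, 2, 0, 1, 3]
After 4 (reverse(2, 3)): [4, 5, 0, 2, 1, 3]
After 5 (rotate_left(2, 5, k=1)): [4, 5, 2, 1, 3, 0]
After 6 (swap(3, 0)): [1, 5, 2, 4, 3, 0]
After 7 (rotate_left(1, 3, k=1)): [1, 2, 4, 5, 3, 0]
After 8 (swap(1, 0)): [2, 1, 4, 5, 3, 0]
After 9 (swap(4, 3)): [2, 1, 4, 3, 5, 0]
After 10 (swap(4, 2)): [2, 1, 5, 3, 4, 0]
After 11 (swap(2, 5)): [2, 1, 0, 3, 4, 5]
After 12 (swap(0, 2)): [0, 1, 2, 3, 4, 5]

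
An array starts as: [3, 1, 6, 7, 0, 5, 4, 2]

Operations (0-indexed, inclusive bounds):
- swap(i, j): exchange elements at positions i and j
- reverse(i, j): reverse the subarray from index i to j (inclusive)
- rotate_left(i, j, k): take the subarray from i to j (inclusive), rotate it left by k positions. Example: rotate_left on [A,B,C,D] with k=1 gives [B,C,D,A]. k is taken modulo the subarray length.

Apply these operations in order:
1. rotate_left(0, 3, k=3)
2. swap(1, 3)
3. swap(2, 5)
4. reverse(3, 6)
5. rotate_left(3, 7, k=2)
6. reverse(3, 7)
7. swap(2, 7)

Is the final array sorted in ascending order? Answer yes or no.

After 1 (rotate_left(0, 3, k=3)): [7, 3, 1, 6, 0, 5, 4, 2]
After 2 (swap(1, 3)): [7, 6, 1, 3, 0, 5, 4, 2]
After 3 (swap(2, 5)): [7, 6, 5, 3, 0, 1, 4, 2]
After 4 (reverse(3, 6)): [7, 6, 5, 4, 1, 0, 3, 2]
After 5 (rotate_left(3, 7, k=2)): [7, 6, 5, 0, 3, 2, 4, 1]
After 6 (reverse(3, 7)): [7, 6, 5, 1, 4, 2, 3, 0]
After 7 (swap(2, 7)): [7, 6, 0, 1, 4, 2, 3, 5]

Answer: no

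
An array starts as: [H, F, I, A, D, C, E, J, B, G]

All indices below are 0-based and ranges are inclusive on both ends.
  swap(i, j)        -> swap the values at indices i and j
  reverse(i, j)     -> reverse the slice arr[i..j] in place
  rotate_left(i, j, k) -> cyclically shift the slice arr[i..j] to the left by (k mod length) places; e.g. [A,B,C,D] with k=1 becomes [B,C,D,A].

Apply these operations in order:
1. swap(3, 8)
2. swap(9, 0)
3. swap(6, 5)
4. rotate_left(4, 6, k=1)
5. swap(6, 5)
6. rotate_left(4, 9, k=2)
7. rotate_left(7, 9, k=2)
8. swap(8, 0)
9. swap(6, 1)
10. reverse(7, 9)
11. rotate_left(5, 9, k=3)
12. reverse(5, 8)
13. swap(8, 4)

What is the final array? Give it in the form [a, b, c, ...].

After 1 (swap(3, 8)): [H, F, I, B, D, C, E, J, A, G]
After 2 (swap(9, 0)): [G, F, I, B, D, C, E, J, A, H]
After 3 (swap(6, 5)): [G, F, I, B, D, E, C, J, A, H]
After 4 (rotate_left(4, 6, k=1)): [G, F, I, B, E, C, D, J, A, H]
After 5 (swap(6, 5)): [G, F, I, B, E, D, C, J, A, H]
After 6 (rotate_left(4, 9, k=2)): [G, F, I, B, C, J, A, H, E, D]
After 7 (rotate_left(7, 9, k=2)): [G, F, I, B, C, J, A, D, H, E]
After 8 (swap(8, 0)): [H, F, I, B, C, J, A, D, G, E]
After 9 (swap(6, 1)): [H, A, I, B, C, J, F, D, G, E]
After 10 (reverse(7, 9)): [H, A, I, B, C, J, F, E, G, D]
After 11 (rotate_left(5, 9, k=3)): [H, A, I, B, C, G, D, J, F, E]
After 12 (reverse(5, 8)): [H, A, I, B, C, F, J, D, G, E]
After 13 (swap(8, 4)): [H, A, I, B, G, F, J, D, C, E]

Answer: [H, A, I, B, G, F, J, D, C, E]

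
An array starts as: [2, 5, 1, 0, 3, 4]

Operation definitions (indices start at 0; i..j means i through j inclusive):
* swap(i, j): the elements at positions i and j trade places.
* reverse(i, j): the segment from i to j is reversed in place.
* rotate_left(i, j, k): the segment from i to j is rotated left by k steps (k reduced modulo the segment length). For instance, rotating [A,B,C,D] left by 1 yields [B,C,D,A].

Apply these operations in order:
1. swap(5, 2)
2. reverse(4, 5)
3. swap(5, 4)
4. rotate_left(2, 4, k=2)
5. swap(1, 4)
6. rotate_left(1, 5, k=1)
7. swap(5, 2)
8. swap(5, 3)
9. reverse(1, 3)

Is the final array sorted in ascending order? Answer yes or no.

Answer: no

Derivation:
After 1 (swap(5, 2)): [2, 5, 4, 0, 3, 1]
After 2 (reverse(4, 5)): [2, 5, 4, 0, 1, 3]
After 3 (swap(5, 4)): [2, 5, 4, 0, 3, 1]
After 4 (rotate_left(2, 4, k=2)): [2, 5, 3, 4, 0, 1]
After 5 (swap(1, 4)): [2, 0, 3, 4, 5, 1]
After 6 (rotate_left(1, 5, k=1)): [2, 3, 4, 5, 1, 0]
After 7 (swap(5, 2)): [2, 3, 0, 5, 1, 4]
After 8 (swap(5, 3)): [2, 3, 0, 4, 1, 5]
After 9 (reverse(1, 3)): [2, 4, 0, 3, 1, 5]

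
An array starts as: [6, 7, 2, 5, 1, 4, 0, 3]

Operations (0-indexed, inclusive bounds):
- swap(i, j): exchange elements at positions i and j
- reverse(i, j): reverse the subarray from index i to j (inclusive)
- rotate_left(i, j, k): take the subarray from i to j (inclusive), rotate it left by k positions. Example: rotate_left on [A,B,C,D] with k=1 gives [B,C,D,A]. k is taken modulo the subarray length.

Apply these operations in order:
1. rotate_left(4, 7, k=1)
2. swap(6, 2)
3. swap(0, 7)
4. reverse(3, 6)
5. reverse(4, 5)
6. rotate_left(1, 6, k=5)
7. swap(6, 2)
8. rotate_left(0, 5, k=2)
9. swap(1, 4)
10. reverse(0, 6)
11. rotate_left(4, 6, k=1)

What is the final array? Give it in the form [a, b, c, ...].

After 1 (rotate_left(4, 7, k=1)): [6, 7, 2, 5, 4, 0, 3, 1]
After 2 (swap(6, 2)): [6, 7, 3, 5, 4, 0, 2, 1]
After 3 (swap(0, 7)): [1, 7, 3, 5, 4, 0, 2, 6]
After 4 (reverse(3, 6)): [1, 7, 3, 2, 0, 4, 5, 6]
After 5 (reverse(4, 5)): [1, 7, 3, 2, 4, 0, 5, 6]
After 6 (rotate_left(1, 6, k=5)): [1, 5, 7, 3, 2, 4, 0, 6]
After 7 (swap(6, 2)): [1, 5, 0, 3, 2, 4, 7, 6]
After 8 (rotate_left(0, 5, k=2)): [0, 3, 2, 4, 1, 5, 7, 6]
After 9 (swap(1, 4)): [0, 1, 2, 4, 3, 5, 7, 6]
After 10 (reverse(0, 6)): [7, 5, 3, 4, 2, 1, 0, 6]
After 11 (rotate_left(4, 6, k=1)): [7, 5, 3, 4, 1, 0, 2, 6]

Answer: [7, 5, 3, 4, 1, 0, 2, 6]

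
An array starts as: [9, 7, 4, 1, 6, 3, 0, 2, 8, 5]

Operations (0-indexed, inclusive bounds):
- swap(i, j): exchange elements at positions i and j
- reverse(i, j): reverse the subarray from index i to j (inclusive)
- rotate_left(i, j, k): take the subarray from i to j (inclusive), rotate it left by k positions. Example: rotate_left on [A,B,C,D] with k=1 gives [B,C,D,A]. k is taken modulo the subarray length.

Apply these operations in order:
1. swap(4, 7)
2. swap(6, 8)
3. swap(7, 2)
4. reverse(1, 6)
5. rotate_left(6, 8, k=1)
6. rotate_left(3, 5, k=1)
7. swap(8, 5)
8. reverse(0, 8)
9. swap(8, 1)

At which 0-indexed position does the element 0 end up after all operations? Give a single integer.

Answer: 8

Derivation:
After 1 (swap(4, 7)): [9, 7, 4, 1, 2, 3, 0, 6, 8, 5]
After 2 (swap(6, 8)): [9, 7, 4, 1, 2, 3, 8, 6, 0, 5]
After 3 (swap(7, 2)): [9, 7, 6, 1, 2, 3, 8, 4, 0, 5]
After 4 (reverse(1, 6)): [9, 8, 3, 2, 1, 6, 7, 4, 0, 5]
After 5 (rotate_left(6, 8, k=1)): [9, 8, 3, 2, 1, 6, 4, 0, 7, 5]
After 6 (rotate_left(3, 5, k=1)): [9, 8, 3, 1, 6, 2, 4, 0, 7, 5]
After 7 (swap(8, 5)): [9, 8, 3, 1, 6, 7, 4, 0, 2, 5]
After 8 (reverse(0, 8)): [2, 0, 4, 7, 6, 1, 3, 8, 9, 5]
After 9 (swap(8, 1)): [2, 9, 4, 7, 6, 1, 3, 8, 0, 5]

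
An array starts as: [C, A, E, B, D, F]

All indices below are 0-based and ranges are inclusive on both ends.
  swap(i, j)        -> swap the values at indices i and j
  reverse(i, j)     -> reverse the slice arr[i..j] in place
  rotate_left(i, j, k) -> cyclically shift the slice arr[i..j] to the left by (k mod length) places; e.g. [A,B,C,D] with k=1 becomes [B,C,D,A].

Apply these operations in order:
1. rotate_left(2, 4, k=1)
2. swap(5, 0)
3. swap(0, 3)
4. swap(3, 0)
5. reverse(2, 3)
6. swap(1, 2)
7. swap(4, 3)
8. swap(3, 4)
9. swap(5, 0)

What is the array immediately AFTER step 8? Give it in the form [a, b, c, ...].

After 1 (rotate_left(2, 4, k=1)): [C, A, B, D, E, F]
After 2 (swap(5, 0)): [F, A, B, D, E, C]
After 3 (swap(0, 3)): [D, A, B, F, E, C]
After 4 (swap(3, 0)): [F, A, B, D, E, C]
After 5 (reverse(2, 3)): [F, A, D, B, E, C]
After 6 (swap(1, 2)): [F, D, A, B, E, C]
After 7 (swap(4, 3)): [F, D, A, E, B, C]
After 8 (swap(3, 4)): [F, D, A, B, E, C]

Answer: [F, D, A, B, E, C]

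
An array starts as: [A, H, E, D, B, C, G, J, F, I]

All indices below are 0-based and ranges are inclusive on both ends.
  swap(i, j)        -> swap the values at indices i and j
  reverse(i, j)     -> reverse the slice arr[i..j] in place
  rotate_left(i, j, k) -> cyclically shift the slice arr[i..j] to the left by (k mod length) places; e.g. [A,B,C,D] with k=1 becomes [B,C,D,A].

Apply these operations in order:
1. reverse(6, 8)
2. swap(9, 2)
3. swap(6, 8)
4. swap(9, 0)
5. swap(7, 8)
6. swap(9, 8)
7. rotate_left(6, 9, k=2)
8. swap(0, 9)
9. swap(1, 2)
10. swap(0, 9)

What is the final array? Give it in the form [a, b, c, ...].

After 1 (reverse(6, 8)): [A, H, E, D, B, C, F, J, G, I]
After 2 (swap(9, 2)): [A, H, I, D, B, C, F, J, G, E]
After 3 (swap(6, 8)): [A, H, I, D, B, C, G, J, F, E]
After 4 (swap(9, 0)): [E, H, I, D, B, C, G, J, F, A]
After 5 (swap(7, 8)): [E, H, I, D, B, C, G, F, J, A]
After 6 (swap(9, 8)): [E, H, I, D, B, C, G, F, A, J]
After 7 (rotate_left(6, 9, k=2)): [E, H, I, D, B, C, A, J, G, F]
After 8 (swap(0, 9)): [F, H, I, D, B, C, A, J, G, E]
After 9 (swap(1, 2)): [F, I, H, D, B, C, A, J, G, E]
After 10 (swap(0, 9)): [E, I, H, D, B, C, A, J, G, F]

Answer: [E, I, H, D, B, C, A, J, G, F]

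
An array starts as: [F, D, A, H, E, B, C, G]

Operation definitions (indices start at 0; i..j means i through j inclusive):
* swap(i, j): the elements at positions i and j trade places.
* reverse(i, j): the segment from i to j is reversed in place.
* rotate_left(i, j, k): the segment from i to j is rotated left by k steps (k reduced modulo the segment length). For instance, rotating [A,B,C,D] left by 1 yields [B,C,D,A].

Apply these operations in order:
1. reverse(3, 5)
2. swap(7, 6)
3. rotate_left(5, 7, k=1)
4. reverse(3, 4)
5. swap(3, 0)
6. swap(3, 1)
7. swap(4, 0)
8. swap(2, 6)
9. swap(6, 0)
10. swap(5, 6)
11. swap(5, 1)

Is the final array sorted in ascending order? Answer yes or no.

After 1 (reverse(3, 5)): [F, D, A, B, E, H, C, G]
After 2 (swap(7, 6)): [F, D, A, B, E, H, G, C]
After 3 (rotate_left(5, 7, k=1)): [F, D, A, B, E, G, C, H]
After 4 (reverse(3, 4)): [F, D, A, E, B, G, C, H]
After 5 (swap(3, 0)): [E, D, A, F, B, G, C, H]
After 6 (swap(3, 1)): [E, F, A, D, B, G, C, H]
After 7 (swap(4, 0)): [B, F, A, D, E, G, C, H]
After 8 (swap(2, 6)): [B, F, C, D, E, G, A, H]
After 9 (swap(6, 0)): [A, F, C, D, E, G, B, H]
After 10 (swap(5, 6)): [A, F, C, D, E, B, G, H]
After 11 (swap(5, 1)): [A, B, C, D, E, F, G, H]

Answer: yes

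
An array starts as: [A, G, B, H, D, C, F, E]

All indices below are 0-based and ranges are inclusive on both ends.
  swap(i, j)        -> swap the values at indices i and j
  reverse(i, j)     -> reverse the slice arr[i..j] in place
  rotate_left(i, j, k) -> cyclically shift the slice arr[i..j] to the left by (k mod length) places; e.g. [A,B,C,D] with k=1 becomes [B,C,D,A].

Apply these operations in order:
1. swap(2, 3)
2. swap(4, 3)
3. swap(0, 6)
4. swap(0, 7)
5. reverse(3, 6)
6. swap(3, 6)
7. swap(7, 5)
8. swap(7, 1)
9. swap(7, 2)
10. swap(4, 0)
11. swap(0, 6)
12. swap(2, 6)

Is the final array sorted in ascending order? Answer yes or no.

Answer: yes

Derivation:
After 1 (swap(2, 3)): [A, G, H, B, D, C, F, E]
After 2 (swap(4, 3)): [A, G, H, D, B, C, F, E]
After 3 (swap(0, 6)): [F, G, H, D, B, C, A, E]
After 4 (swap(0, 7)): [E, G, H, D, B, C, A, F]
After 5 (reverse(3, 6)): [E, G, H, A, C, B, D, F]
After 6 (swap(3, 6)): [E, G, H, D, C, B, A, F]
After 7 (swap(7, 5)): [E, G, H, D, C, F, A, B]
After 8 (swap(7, 1)): [E, B, H, D, C, F, A, G]
After 9 (swap(7, 2)): [E, B, G, D, C, F, A, H]
After 10 (swap(4, 0)): [C, B, G, D, E, F, A, H]
After 11 (swap(0, 6)): [A, B, G, D, E, F, C, H]
After 12 (swap(2, 6)): [A, B, C, D, E, F, G, H]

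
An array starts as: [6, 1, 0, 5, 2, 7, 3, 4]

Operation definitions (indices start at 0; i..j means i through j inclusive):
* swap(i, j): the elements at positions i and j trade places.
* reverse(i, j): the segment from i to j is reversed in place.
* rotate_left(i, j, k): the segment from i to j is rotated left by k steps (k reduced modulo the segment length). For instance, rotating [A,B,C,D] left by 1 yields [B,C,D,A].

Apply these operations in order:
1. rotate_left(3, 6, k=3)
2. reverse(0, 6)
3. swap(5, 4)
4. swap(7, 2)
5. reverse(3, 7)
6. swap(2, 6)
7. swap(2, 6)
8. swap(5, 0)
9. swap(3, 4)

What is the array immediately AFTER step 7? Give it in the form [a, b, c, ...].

Answer: [7, 2, 4, 5, 6, 0, 1, 3]

Derivation:
After 1 (rotate_left(3, 6, k=3)): [6, 1, 0, 3, 5, 2, 7, 4]
After 2 (reverse(0, 6)): [7, 2, 5, 3, 0, 1, 6, 4]
After 3 (swap(5, 4)): [7, 2, 5, 3, 1, 0, 6, 4]
After 4 (swap(7, 2)): [7, 2, 4, 3, 1, 0, 6, 5]
After 5 (reverse(3, 7)): [7, 2, 4, 5, 6, 0, 1, 3]
After 6 (swap(2, 6)): [7, 2, 1, 5, 6, 0, 4, 3]
After 7 (swap(2, 6)): [7, 2, 4, 5, 6, 0, 1, 3]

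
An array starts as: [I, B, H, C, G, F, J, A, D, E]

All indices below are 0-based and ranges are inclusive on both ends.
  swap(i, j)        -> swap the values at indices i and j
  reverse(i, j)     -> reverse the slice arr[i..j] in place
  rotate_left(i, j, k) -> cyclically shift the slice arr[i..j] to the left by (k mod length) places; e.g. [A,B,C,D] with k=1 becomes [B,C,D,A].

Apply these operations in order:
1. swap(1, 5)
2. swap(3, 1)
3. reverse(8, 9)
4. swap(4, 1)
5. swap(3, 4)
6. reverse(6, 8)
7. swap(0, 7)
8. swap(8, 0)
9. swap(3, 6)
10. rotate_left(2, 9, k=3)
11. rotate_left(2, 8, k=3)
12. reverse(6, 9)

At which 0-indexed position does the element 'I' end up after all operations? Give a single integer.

Answer: 7

Derivation:
After 1 (swap(1, 5)): [I, F, H, C, G, B, J, A, D, E]
After 2 (swap(3, 1)): [I, C, H, F, G, B, J, A, D, E]
After 3 (reverse(8, 9)): [I, C, H, F, G, B, J, A, E, D]
After 4 (swap(4, 1)): [I, G, H, F, C, B, J, A, E, D]
After 5 (swap(3, 4)): [I, G, H, C, F, B, J, A, E, D]
After 6 (reverse(6, 8)): [I, G, H, C, F, B, E, A, J, D]
After 7 (swap(0, 7)): [A, G, H, C, F, B, E, I, J, D]
After 8 (swap(8, 0)): [J, G, H, C, F, B, E, I, A, D]
After 9 (swap(3, 6)): [J, G, H, E, F, B, C, I, A, D]
After 10 (rotate_left(2, 9, k=3)): [J, G, B, C, I, A, D, H, E, F]
After 11 (rotate_left(2, 8, k=3)): [J, G, A, D, H, E, B, C, I, F]
After 12 (reverse(6, 9)): [J, G, A, D, H, E, F, I, C, B]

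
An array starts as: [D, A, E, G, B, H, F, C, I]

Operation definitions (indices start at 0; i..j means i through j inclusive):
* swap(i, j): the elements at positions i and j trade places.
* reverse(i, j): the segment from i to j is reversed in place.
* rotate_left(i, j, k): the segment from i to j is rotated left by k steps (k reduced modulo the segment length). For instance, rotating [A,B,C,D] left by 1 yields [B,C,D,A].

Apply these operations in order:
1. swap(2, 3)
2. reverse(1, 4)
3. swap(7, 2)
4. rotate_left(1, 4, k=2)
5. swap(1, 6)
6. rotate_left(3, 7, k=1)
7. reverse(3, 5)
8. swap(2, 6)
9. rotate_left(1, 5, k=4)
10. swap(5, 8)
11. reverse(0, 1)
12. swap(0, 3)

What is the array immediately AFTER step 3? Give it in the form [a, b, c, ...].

After 1 (swap(2, 3)): [D, A, G, E, B, H, F, C, I]
After 2 (reverse(1, 4)): [D, B, E, G, A, H, F, C, I]
After 3 (swap(7, 2)): [D, B, C, G, A, H, F, E, I]

Answer: [D, B, C, G, A, H, F, E, I]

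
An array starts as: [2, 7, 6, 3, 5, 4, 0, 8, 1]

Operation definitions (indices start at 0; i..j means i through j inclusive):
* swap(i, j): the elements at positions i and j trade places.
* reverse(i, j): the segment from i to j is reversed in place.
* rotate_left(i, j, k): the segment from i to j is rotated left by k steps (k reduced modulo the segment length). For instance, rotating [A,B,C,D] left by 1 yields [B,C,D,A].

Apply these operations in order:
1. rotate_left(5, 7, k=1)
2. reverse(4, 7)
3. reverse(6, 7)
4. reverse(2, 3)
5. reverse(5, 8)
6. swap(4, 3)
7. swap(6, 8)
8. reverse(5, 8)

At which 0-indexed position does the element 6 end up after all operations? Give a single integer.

After 1 (rotate_left(5, 7, k=1)): [2, 7, 6, 3, 5, 0, 8, 4, 1]
After 2 (reverse(4, 7)): [2, 7, 6, 3, 4, 8, 0, 5, 1]
After 3 (reverse(6, 7)): [2, 7, 6, 3, 4, 8, 5, 0, 1]
After 4 (reverse(2, 3)): [2, 7, 3, 6, 4, 8, 5, 0, 1]
After 5 (reverse(5, 8)): [2, 7, 3, 6, 4, 1, 0, 5, 8]
After 6 (swap(4, 3)): [2, 7, 3, 4, 6, 1, 0, 5, 8]
After 7 (swap(6, 8)): [2, 7, 3, 4, 6, 1, 8, 5, 0]
After 8 (reverse(5, 8)): [2, 7, 3, 4, 6, 0, 5, 8, 1]

Answer: 4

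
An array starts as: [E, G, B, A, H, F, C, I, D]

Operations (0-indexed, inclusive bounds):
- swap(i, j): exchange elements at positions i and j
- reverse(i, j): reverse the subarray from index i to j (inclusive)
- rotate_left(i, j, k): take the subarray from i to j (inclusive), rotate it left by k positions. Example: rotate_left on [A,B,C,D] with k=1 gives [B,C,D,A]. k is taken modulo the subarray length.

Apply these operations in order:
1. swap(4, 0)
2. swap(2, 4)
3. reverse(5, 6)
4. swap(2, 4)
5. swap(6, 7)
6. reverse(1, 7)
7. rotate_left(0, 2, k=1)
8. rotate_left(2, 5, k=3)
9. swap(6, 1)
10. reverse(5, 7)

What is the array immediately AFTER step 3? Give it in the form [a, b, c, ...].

After 1 (swap(4, 0)): [H, G, B, A, E, F, C, I, D]
After 2 (swap(2, 4)): [H, G, E, A, B, F, C, I, D]
After 3 (reverse(5, 6)): [H, G, E, A, B, C, F, I, D]

Answer: [H, G, E, A, B, C, F, I, D]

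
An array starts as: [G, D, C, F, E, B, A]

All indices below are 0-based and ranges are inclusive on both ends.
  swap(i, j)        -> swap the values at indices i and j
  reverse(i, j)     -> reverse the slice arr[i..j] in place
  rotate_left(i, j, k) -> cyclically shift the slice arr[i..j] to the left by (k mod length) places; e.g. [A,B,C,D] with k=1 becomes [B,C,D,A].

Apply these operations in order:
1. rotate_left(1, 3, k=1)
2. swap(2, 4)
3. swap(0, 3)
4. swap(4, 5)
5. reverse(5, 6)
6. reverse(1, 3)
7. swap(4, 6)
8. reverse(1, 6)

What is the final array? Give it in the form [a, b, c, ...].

Answer: [D, B, A, F, C, E, G]

Derivation:
After 1 (rotate_left(1, 3, k=1)): [G, C, F, D, E, B, A]
After 2 (swap(2, 4)): [G, C, E, D, F, B, A]
After 3 (swap(0, 3)): [D, C, E, G, F, B, A]
After 4 (swap(4, 5)): [D, C, E, G, B, F, A]
After 5 (reverse(5, 6)): [D, C, E, G, B, A, F]
After 6 (reverse(1, 3)): [D, G, E, C, B, A, F]
After 7 (swap(4, 6)): [D, G, E, C, F, A, B]
After 8 (reverse(1, 6)): [D, B, A, F, C, E, G]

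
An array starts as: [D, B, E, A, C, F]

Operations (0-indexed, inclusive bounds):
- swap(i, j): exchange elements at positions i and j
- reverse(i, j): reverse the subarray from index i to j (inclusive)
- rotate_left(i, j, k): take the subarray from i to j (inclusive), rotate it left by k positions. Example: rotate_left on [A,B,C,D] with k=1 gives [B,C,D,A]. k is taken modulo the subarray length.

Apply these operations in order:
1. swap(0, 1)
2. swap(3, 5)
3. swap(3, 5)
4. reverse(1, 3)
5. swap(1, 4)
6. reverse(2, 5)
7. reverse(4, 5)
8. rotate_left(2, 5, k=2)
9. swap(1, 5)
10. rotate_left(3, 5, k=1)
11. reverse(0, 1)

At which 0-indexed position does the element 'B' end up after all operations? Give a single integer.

Answer: 1

Derivation:
After 1 (swap(0, 1)): [B, D, E, A, C, F]
After 2 (swap(3, 5)): [B, D, E, F, C, A]
After 3 (swap(3, 5)): [B, D, E, A, C, F]
After 4 (reverse(1, 3)): [B, A, E, D, C, F]
After 5 (swap(1, 4)): [B, C, E, D, A, F]
After 6 (reverse(2, 5)): [B, C, F, A, D, E]
After 7 (reverse(4, 5)): [B, C, F, A, E, D]
After 8 (rotate_left(2, 5, k=2)): [B, C, E, D, F, A]
After 9 (swap(1, 5)): [B, A, E, D, F, C]
After 10 (rotate_left(3, 5, k=1)): [B, A, E, F, C, D]
After 11 (reverse(0, 1)): [A, B, E, F, C, D]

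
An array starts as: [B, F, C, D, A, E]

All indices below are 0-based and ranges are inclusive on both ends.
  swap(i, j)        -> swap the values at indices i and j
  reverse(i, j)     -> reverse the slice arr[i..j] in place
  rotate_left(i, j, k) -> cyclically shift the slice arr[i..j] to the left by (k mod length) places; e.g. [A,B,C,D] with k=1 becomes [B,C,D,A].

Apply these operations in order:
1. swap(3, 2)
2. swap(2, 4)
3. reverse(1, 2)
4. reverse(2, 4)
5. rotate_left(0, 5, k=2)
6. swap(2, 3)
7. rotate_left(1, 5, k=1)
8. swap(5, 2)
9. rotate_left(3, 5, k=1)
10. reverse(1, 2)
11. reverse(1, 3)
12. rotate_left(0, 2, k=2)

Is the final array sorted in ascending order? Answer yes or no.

Answer: no

Derivation:
After 1 (swap(3, 2)): [B, F, D, C, A, E]
After 2 (swap(2, 4)): [B, F, A, C, D, E]
After 3 (reverse(1, 2)): [B, A, F, C, D, E]
After 4 (reverse(2, 4)): [B, A, D, C, F, E]
After 5 (rotate_left(0, 5, k=2)): [D, C, F, E, B, A]
After 6 (swap(2, 3)): [D, C, E, F, B, A]
After 7 (rotate_left(1, 5, k=1)): [D, E, F, B, A, C]
After 8 (swap(5, 2)): [D, E, C, B, A, F]
After 9 (rotate_left(3, 5, k=1)): [D, E, C, A, F, B]
After 10 (reverse(1, 2)): [D, C, E, A, F, B]
After 11 (reverse(1, 3)): [D, A, E, C, F, B]
After 12 (rotate_left(0, 2, k=2)): [E, D, A, C, F, B]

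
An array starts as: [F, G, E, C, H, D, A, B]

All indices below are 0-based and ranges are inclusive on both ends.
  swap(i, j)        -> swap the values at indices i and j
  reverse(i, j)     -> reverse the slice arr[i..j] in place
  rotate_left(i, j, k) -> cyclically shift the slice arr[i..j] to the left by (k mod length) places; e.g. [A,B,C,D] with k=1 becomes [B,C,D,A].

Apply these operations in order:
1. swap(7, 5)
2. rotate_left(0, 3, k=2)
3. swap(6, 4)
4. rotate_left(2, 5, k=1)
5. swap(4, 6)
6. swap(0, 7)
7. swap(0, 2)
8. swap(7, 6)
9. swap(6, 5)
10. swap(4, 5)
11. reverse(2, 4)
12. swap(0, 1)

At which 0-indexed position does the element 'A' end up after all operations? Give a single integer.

Answer: 3

Derivation:
After 1 (swap(7, 5)): [F, G, E, C, H, B, A, D]
After 2 (rotate_left(0, 3, k=2)): [E, C, F, G, H, B, A, D]
After 3 (swap(6, 4)): [E, C, F, G, A, B, H, D]
After 4 (rotate_left(2, 5, k=1)): [E, C, G, A, B, F, H, D]
After 5 (swap(4, 6)): [E, C, G, A, H, F, B, D]
After 6 (swap(0, 7)): [D, C, G, A, H, F, B, E]
After 7 (swap(0, 2)): [G, C, D, A, H, F, B, E]
After 8 (swap(7, 6)): [G, C, D, A, H, F, E, B]
After 9 (swap(6, 5)): [G, C, D, A, H, E, F, B]
After 10 (swap(4, 5)): [G, C, D, A, E, H, F, B]
After 11 (reverse(2, 4)): [G, C, E, A, D, H, F, B]
After 12 (swap(0, 1)): [C, G, E, A, D, H, F, B]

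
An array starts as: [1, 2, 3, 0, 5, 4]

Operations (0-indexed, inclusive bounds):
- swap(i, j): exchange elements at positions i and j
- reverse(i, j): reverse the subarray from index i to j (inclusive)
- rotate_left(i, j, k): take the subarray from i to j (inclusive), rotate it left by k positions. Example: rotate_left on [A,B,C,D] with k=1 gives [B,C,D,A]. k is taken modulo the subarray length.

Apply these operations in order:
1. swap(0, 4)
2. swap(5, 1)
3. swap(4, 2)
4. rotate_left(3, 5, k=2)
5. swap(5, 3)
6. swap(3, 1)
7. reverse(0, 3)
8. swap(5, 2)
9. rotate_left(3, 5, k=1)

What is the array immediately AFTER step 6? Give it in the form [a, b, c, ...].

Answer: [5, 3, 1, 4, 0, 2]

Derivation:
After 1 (swap(0, 4)): [5, 2, 3, 0, 1, 4]
After 2 (swap(5, 1)): [5, 4, 3, 0, 1, 2]
After 3 (swap(4, 2)): [5, 4, 1, 0, 3, 2]
After 4 (rotate_left(3, 5, k=2)): [5, 4, 1, 2, 0, 3]
After 5 (swap(5, 3)): [5, 4, 1, 3, 0, 2]
After 6 (swap(3, 1)): [5, 3, 1, 4, 0, 2]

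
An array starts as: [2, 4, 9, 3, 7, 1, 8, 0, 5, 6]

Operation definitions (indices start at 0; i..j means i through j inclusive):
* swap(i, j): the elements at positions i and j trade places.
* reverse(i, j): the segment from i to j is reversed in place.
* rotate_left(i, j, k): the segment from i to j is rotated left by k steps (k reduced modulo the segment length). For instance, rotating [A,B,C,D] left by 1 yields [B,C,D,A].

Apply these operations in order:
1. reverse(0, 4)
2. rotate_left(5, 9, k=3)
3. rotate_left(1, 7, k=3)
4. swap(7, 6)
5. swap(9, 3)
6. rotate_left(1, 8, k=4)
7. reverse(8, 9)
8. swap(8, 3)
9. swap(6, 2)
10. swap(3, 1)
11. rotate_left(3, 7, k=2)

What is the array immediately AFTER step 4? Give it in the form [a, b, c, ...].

Answer: [7, 2, 5, 6, 1, 3, 4, 9, 8, 0]

Derivation:
After 1 (reverse(0, 4)): [7, 3, 9, 4, 2, 1, 8, 0, 5, 6]
After 2 (rotate_left(5, 9, k=3)): [7, 3, 9, 4, 2, 5, 6, 1, 8, 0]
After 3 (rotate_left(1, 7, k=3)): [7, 2, 5, 6, 1, 3, 9, 4, 8, 0]
After 4 (swap(7, 6)): [7, 2, 5, 6, 1, 3, 4, 9, 8, 0]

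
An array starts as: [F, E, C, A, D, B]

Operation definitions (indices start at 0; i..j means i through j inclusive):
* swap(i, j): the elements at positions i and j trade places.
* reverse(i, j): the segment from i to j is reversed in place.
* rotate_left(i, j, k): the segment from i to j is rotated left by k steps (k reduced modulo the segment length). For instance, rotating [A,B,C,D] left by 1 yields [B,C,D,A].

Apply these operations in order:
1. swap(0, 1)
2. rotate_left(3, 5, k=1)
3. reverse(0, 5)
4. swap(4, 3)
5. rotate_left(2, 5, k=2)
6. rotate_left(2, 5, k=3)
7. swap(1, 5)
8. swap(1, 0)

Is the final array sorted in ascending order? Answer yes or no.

Answer: no

Derivation:
After 1 (swap(0, 1)): [E, F, C, A, D, B]
After 2 (rotate_left(3, 5, k=1)): [E, F, C, D, B, A]
After 3 (reverse(0, 5)): [A, B, D, C, F, E]
After 4 (swap(4, 3)): [A, B, D, F, C, E]
After 5 (rotate_left(2, 5, k=2)): [A, B, C, E, D, F]
After 6 (rotate_left(2, 5, k=3)): [A, B, F, C, E, D]
After 7 (swap(1, 5)): [A, D, F, C, E, B]
After 8 (swap(1, 0)): [D, A, F, C, E, B]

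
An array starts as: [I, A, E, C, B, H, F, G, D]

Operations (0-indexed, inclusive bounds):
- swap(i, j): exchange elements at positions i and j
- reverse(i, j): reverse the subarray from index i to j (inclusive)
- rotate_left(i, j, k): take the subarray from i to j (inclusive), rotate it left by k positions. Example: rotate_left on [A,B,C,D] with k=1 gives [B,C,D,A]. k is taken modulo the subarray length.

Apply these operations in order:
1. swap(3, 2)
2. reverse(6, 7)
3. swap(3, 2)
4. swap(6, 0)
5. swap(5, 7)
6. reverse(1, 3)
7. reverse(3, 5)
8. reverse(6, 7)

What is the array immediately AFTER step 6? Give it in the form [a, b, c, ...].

After 1 (swap(3, 2)): [I, A, C, E, B, H, F, G, D]
After 2 (reverse(6, 7)): [I, A, C, E, B, H, G, F, D]
After 3 (swap(3, 2)): [I, A, E, C, B, H, G, F, D]
After 4 (swap(6, 0)): [G, A, E, C, B, H, I, F, D]
After 5 (swap(5, 7)): [G, A, E, C, B, F, I, H, D]
After 6 (reverse(1, 3)): [G, C, E, A, B, F, I, H, D]

Answer: [G, C, E, A, B, F, I, H, D]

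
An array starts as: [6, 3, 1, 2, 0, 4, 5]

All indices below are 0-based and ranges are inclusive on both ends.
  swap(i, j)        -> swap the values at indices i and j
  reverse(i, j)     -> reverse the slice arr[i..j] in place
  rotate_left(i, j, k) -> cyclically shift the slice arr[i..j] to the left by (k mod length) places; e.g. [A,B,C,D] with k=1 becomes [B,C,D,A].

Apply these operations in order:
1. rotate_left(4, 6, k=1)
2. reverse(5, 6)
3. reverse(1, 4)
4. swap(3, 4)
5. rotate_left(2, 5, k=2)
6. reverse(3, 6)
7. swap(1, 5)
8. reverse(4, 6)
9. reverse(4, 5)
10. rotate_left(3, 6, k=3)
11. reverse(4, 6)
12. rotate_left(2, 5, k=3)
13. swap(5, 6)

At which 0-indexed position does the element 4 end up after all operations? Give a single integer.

After 1 (rotate_left(4, 6, k=1)): [6, 3, 1, 2, 4, 5, 0]
After 2 (reverse(5, 6)): [6, 3, 1, 2, 4, 0, 5]
After 3 (reverse(1, 4)): [6, 4, 2, 1, 3, 0, 5]
After 4 (swap(3, 4)): [6, 4, 2, 3, 1, 0, 5]
After 5 (rotate_left(2, 5, k=2)): [6, 4, 1, 0, 2, 3, 5]
After 6 (reverse(3, 6)): [6, 4, 1, 5, 3, 2, 0]
After 7 (swap(1, 5)): [6, 2, 1, 5, 3, 4, 0]
After 8 (reverse(4, 6)): [6, 2, 1, 5, 0, 4, 3]
After 9 (reverse(4, 5)): [6, 2, 1, 5, 4, 0, 3]
After 10 (rotate_left(3, 6, k=3)): [6, 2, 1, 3, 5, 4, 0]
After 11 (reverse(4, 6)): [6, 2, 1, 3, 0, 4, 5]
After 12 (rotate_left(2, 5, k=3)): [6, 2, 4, 1, 3, 0, 5]
After 13 (swap(5, 6)): [6, 2, 4, 1, 3, 5, 0]

Answer: 2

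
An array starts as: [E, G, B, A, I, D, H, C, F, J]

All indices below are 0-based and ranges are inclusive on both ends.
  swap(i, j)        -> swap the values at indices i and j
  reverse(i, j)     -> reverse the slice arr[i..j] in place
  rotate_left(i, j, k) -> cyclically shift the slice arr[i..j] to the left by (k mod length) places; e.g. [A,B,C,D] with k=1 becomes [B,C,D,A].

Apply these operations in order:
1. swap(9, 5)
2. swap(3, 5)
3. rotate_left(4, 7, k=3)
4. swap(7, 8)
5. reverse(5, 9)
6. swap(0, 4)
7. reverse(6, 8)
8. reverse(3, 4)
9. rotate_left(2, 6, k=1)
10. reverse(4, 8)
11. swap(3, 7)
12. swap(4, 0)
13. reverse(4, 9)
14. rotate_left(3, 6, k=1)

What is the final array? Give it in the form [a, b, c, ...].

Answer: [H, G, E, I, D, J, A, B, F, C]

Derivation:
After 1 (swap(9, 5)): [E, G, B, A, I, J, H, C, F, D]
After 2 (swap(3, 5)): [E, G, B, J, I, A, H, C, F, D]
After 3 (rotate_left(4, 7, k=3)): [E, G, B, J, C, I, A, H, F, D]
After 4 (swap(7, 8)): [E, G, B, J, C, I, A, F, H, D]
After 5 (reverse(5, 9)): [E, G, B, J, C, D, H, F, A, I]
After 6 (swap(0, 4)): [C, G, B, J, E, D, H, F, A, I]
After 7 (reverse(6, 8)): [C, G, B, J, E, D, A, F, H, I]
After 8 (reverse(3, 4)): [C, G, B, E, J, D, A, F, H, I]
After 9 (rotate_left(2, 6, k=1)): [C, G, E, J, D, A, B, F, H, I]
After 10 (reverse(4, 8)): [C, G, E, J, H, F, B, A, D, I]
After 11 (swap(3, 7)): [C, G, E, A, H, F, B, J, D, I]
After 12 (swap(4, 0)): [H, G, E, A, C, F, B, J, D, I]
After 13 (reverse(4, 9)): [H, G, E, A, I, D, J, B, F, C]
After 14 (rotate_left(3, 6, k=1)): [H, G, E, I, D, J, A, B, F, C]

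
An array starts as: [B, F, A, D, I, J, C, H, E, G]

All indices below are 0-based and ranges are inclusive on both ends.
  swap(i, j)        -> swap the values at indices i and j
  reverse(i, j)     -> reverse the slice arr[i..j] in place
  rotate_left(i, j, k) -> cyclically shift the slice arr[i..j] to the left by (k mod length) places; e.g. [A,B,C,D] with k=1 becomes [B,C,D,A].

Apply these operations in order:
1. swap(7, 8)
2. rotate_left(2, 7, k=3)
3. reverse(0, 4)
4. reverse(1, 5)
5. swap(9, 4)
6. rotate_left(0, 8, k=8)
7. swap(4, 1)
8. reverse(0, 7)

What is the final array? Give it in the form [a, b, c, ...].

After 1 (swap(7, 8)): [B, F, A, D, I, J, C, E, H, G]
After 2 (rotate_left(2, 7, k=3)): [B, F, J, C, E, A, D, I, H, G]
After 3 (reverse(0, 4)): [E, C, J, F, B, A, D, I, H, G]
After 4 (reverse(1, 5)): [E, A, B, F, J, C, D, I, H, G]
After 5 (swap(9, 4)): [E, A, B, F, G, C, D, I, H, J]
After 6 (rotate_left(0, 8, k=8)): [H, E, A, B, F, G, C, D, I, J]
After 7 (swap(4, 1)): [H, F, A, B, E, G, C, D, I, J]
After 8 (reverse(0, 7)): [D, C, G, E, B, A, F, H, I, J]

Answer: [D, C, G, E, B, A, F, H, I, J]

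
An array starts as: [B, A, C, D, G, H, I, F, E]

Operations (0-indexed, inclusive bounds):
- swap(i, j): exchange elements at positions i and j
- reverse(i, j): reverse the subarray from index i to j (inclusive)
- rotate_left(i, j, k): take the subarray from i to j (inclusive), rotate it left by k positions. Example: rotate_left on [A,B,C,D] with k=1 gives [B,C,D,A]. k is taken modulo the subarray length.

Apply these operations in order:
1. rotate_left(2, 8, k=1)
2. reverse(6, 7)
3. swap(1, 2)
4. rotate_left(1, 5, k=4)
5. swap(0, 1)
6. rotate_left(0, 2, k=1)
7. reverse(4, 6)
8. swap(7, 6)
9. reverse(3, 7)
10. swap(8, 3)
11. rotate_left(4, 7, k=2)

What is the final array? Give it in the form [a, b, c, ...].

After 1 (rotate_left(2, 8, k=1)): [B, A, D, G, H, I, F, E, C]
After 2 (reverse(6, 7)): [B, A, D, G, H, I, E, F, C]
After 3 (swap(1, 2)): [B, D, A, G, H, I, E, F, C]
After 4 (rotate_left(1, 5, k=4)): [B, I, D, A, G, H, E, F, C]
After 5 (swap(0, 1)): [I, B, D, A, G, H, E, F, C]
After 6 (rotate_left(0, 2, k=1)): [B, D, I, A, G, H, E, F, C]
After 7 (reverse(4, 6)): [B, D, I, A, E, H, G, F, C]
After 8 (swap(7, 6)): [B, D, I, A, E, H, F, G, C]
After 9 (reverse(3, 7)): [B, D, I, G, F, H, E, A, C]
After 10 (swap(8, 3)): [B, D, I, C, F, H, E, A, G]
After 11 (rotate_left(4, 7, k=2)): [B, D, I, C, E, A, F, H, G]

Answer: [B, D, I, C, E, A, F, H, G]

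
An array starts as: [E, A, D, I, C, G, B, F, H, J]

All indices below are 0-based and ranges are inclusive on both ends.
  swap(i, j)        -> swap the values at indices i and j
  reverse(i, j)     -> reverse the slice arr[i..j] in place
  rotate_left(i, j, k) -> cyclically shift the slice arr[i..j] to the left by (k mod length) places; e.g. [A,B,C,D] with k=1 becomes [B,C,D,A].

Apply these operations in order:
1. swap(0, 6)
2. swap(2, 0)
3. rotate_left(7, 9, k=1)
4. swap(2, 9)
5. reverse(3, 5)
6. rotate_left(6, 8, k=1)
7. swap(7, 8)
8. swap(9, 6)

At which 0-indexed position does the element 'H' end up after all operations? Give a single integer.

After 1 (swap(0, 6)): [B, A, D, I, C, G, E, F, H, J]
After 2 (swap(2, 0)): [D, A, B, I, C, G, E, F, H, J]
After 3 (rotate_left(7, 9, k=1)): [D, A, B, I, C, G, E, H, J, F]
After 4 (swap(2, 9)): [D, A, F, I, C, G, E, H, J, B]
After 5 (reverse(3, 5)): [D, A, F, G, C, I, E, H, J, B]
After 6 (rotate_left(6, 8, k=1)): [D, A, F, G, C, I, H, J, E, B]
After 7 (swap(7, 8)): [D, A, F, G, C, I, H, E, J, B]
After 8 (swap(9, 6)): [D, A, F, G, C, I, B, E, J, H]

Answer: 9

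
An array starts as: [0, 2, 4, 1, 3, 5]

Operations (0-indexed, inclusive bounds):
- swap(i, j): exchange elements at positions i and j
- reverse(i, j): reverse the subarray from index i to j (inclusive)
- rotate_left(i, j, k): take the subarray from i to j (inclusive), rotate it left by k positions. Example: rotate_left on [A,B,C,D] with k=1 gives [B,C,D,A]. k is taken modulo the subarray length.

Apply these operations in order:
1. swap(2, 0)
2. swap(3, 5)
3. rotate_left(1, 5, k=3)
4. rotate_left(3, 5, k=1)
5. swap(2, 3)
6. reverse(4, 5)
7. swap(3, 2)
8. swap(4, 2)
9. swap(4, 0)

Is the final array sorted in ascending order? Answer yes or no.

After 1 (swap(2, 0)): [4, 2, 0, 1, 3, 5]
After 2 (swap(3, 5)): [4, 2, 0, 5, 3, 1]
After 3 (rotate_left(1, 5, k=3)): [4, 3, 1, 2, 0, 5]
After 4 (rotate_left(3, 5, k=1)): [4, 3, 1, 0, 5, 2]
After 5 (swap(2, 3)): [4, 3, 0, 1, 5, 2]
After 6 (reverse(4, 5)): [4, 3, 0, 1, 2, 5]
After 7 (swap(3, 2)): [4, 3, 1, 0, 2, 5]
After 8 (swap(4, 2)): [4, 3, 2, 0, 1, 5]
After 9 (swap(4, 0)): [1, 3, 2, 0, 4, 5]

Answer: no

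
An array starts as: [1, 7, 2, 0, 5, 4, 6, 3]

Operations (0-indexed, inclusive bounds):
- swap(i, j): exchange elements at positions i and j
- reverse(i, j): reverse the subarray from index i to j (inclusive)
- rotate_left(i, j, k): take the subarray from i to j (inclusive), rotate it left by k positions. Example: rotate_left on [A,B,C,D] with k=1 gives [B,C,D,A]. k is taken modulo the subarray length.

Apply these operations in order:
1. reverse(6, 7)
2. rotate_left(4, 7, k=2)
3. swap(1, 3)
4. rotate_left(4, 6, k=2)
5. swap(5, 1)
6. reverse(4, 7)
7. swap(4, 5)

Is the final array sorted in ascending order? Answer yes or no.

After 1 (reverse(6, 7)): [1, 7, 2, 0, 5, 4, 3, 6]
After 2 (rotate_left(4, 7, k=2)): [1, 7, 2, 0, 3, 6, 5, 4]
After 3 (swap(1, 3)): [1, 0, 2, 7, 3, 6, 5, 4]
After 4 (rotate_left(4, 6, k=2)): [1, 0, 2, 7, 5, 3, 6, 4]
After 5 (swap(5, 1)): [1, 3, 2, 7, 5, 0, 6, 4]
After 6 (reverse(4, 7)): [1, 3, 2, 7, 4, 6, 0, 5]
After 7 (swap(4, 5)): [1, 3, 2, 7, 6, 4, 0, 5]

Answer: no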